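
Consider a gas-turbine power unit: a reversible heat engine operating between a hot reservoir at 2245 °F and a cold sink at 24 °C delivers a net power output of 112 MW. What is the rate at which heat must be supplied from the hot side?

Q̇_H ≈ 140 MW

T_H = 2245 °F → (2245 − 32) × 5/9 = 1229.44 °C = 1502.59 K.
T_C = 24 °C → 24 + 273.15 = 297.15 K.
η_rev = 1 − T_C/T_H = 1 − 297.15/1502.59 = 0.8022.
Q_H = W/η = 112/0.8022 = 140 MW.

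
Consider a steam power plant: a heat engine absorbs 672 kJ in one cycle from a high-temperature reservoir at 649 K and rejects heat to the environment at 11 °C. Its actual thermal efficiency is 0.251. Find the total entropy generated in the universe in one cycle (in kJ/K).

T_C = 11 °C → 11 + 273.15 = 284.15 K.
W = η·Q_H = 0.251 × 672 = 168.7 kJ, so Q_C = Q_H − W = 503.3 kJ.
Reservoir entropy changes: ΔS_H = −Q_H/T_H = −672/649.00 = -1.035 kJ/K and ΔS_C = +Q_C/T_C = 503.3/284.15 = 1.771 kJ/K.
ΔS_univ = −Q_H/T_H + Q_C/T_C = 0.736 kJ/K (> 0, since η = 0.251 < η_Carnot = 0.562).

ΔS_univ ≈ 0.736 kJ/K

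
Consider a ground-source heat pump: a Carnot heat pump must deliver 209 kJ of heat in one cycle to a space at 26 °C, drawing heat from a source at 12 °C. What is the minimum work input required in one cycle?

W_in ≈ 9.78 kJ

T_H = 26 °C → 26 + 273.15 = 299.15 K.
T_C = 12 °C → 12 + 273.15 = 285.15 K.
COP_HP = T_H/(T_H − T_C) = 299.15/14.00 = 21.3679.
W = Q_H/COP_HP = 209/21.3679 = 9.78 kJ.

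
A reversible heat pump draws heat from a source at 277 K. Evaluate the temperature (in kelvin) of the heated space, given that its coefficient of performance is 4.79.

T_H ≈ 350.1 K

COP_HP = T_H/(T_H − T_C) ⇒ T_H = T_C·COP_HP/(COP_HP − 1) = 277.00 × 4.79/(4.79 − 1) = 350.1 K.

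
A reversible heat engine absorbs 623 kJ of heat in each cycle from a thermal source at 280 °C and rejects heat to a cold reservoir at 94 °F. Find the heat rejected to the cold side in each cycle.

T_H = 280 °C → 280 + 273.15 = 553.15 K.
T_C = 94 °F → (94 − 32) × 5/9 = 34.44 °C = 307.59 K.
For a reversible engine, η = 1 − T_C/T_H = 1 − 307.59/553.15 = 0.4439.
For a reversible cycle Q_C/Q_H = T_C/T_H, so Q_C = 623 × 307.59/553.15 = 346 kJ.

Q_C ≈ 346 kJ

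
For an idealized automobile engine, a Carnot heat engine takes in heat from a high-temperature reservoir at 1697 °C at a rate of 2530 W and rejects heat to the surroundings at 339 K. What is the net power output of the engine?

Ẇ ≈ 2090 W

T_H = 1697 °C → 1697 + 273.15 = 1970.15 K.
The Carnot efficiency is η = 1 − T_C/T_H = 1 − 339.00/1970.15 = 0.8279.
W = η·Q_H = 0.8279 × 2530 = 2090 W.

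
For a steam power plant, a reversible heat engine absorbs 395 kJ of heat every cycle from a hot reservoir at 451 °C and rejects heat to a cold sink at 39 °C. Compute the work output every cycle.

W ≈ 225 kJ

T_H = 451 °C → 451 + 273.15 = 724.15 K.
T_C = 39 °C → 39 + 273.15 = 312.15 K.
η_rev = 1 − T_C/T_H = 1 − 312.15/724.15 = 0.5689.
W = η·Q_H = 0.5689 × 395 = 225 kJ.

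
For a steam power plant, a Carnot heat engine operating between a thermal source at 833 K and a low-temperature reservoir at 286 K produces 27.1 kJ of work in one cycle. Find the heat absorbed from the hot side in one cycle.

η_rev = 1 − T_C/T_H = 1 − 286.00/833.00 = 0.6567.
Q_H = W/η = 27.1/0.6567 = 41.3 kJ.

Q_H ≈ 41.3 kJ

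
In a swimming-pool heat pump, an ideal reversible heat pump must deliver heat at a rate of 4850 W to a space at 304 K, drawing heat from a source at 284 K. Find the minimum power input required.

Ẇ_in ≈ 319 W

The Carnot heat-pump COP is COP_HP = T_H/(T_H − T_C) = 304.00/20.00 = 15.2000.
W = Q_H/COP_HP = 4850/15.2000 = 319 W.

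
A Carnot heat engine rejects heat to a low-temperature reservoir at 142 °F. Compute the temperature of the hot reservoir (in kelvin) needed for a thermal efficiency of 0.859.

T_C = 142 °F → (142 − 32) × 5/9 = 61.11 °C = 334.26 K.
From η = 1 − T_C/T_H, solving for T_H gives T_H = T_C/(1 − η) = 334.26/(1 − 0.859) = 2371 K.

T_H ≈ 2371 K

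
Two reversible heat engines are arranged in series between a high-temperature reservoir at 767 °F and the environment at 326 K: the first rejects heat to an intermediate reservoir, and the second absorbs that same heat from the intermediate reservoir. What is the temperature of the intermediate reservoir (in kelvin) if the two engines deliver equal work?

T_m ≈ 503.7 K

T_H = 767 °F → (767 − 32) × 5/9 = 408.33 °C = 681.48 K.
For reversible stages Q_m = Q_H·(T_m/T_H). Setting W₁ = Q_H(1 − T_m/T_H) equal to W₂ = Q_m(1 − T_C/T_m) = Q_H·(T_m − T_C)/T_H gives T_H − T_m = T_m − T_C, so T_m = (T_H + T_C)/2 = (681.48 + 326.00)/2 = 503.7 K.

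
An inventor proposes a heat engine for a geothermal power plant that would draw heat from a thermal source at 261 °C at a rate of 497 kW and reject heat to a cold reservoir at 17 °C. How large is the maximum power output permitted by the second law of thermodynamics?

Ẇ_max ≈ 227.0 kW

T_H = 261 °C → 261 + 273.15 = 534.15 K.
T_C = 17 °C → 17 + 273.15 = 290.15 K.
The upper bound on efficiency is η_max = 1 − T_C/T_H = 1 − 290.15/534.15 = 0.4568.
W_max = η_max · Q_H = 0.4568 × 497 = 227.0 kW.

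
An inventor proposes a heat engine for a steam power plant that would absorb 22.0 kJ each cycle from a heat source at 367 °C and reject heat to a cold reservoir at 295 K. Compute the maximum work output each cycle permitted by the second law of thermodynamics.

W_max ≈ 11.86 kJ

T_H = 367 °C → 367 + 273.15 = 640.15 K.
No engine can exceed the Carnot limit: η_max = 1 − T_C/T_H = 1 − 295.00/640.15 = 0.5392.
W_max = η_max · Q_H = 0.5392 × 22.0 = 11.86 kJ.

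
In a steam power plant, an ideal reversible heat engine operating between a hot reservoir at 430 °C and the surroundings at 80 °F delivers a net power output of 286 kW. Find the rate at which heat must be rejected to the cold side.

T_H = 430 °C → 430 + 273.15 = 703.15 K.
T_C = 80 °F → (80 − 32) × 5/9 = 26.67 °C = 299.82 K.
The Carnot efficiency is η = 1 − T_C/T_H = 1 − 299.82/703.15 = 0.5736.
Since Q_C/Q_H = T_C/T_H and Q_H = W/η, Q_C = W·T_C/(T_H − T_C) = 286 × 299.82/403.33 = 213 kW.

Q̇_C ≈ 213 kW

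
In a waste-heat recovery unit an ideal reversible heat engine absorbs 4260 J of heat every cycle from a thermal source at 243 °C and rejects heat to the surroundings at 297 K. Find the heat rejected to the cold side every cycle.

Q_C ≈ 2451 J

T_H = 243 °C → 243 + 273.15 = 516.15 K.
Since the cycle is reversible, η = 1 − T_C/T_H = 1 − 297.00/516.15 = 0.4246.
For a reversible cycle Q_C/Q_H = T_C/T_H, so Q_C = 4260 × 297.00/516.15 = 2451 J.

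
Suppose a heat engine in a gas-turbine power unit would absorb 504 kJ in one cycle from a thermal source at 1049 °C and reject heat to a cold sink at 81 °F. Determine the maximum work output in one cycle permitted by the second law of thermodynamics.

W_max ≈ 389 kJ

T_H = 1049 °C → 1049 + 273.15 = 1322.15 K.
T_C = 81 °F → (81 − 32) × 5/9 = 27.22 °C = 300.37 K.
The upper bound on efficiency is η_max = 1 − T_C/T_H = 1 − 300.37/1322.15 = 0.7728.
W_max = η_max · Q_H = 0.7728 × 504 = 389 kJ.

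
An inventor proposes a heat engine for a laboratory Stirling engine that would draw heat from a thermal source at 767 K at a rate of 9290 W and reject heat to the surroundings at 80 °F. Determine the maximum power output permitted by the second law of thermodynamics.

Ẇ_max ≈ 5659 W

T_C = 80 °F → (80 − 32) × 5/9 = 26.67 °C = 299.82 K.
The second-law ceiling is the Carnot efficiency, η_max = 1 − T_C/T_H = 1 − 299.82/767.00 = 0.6091.
W_max = η_max · Q_H = 0.6091 × 9290 = 5659 W.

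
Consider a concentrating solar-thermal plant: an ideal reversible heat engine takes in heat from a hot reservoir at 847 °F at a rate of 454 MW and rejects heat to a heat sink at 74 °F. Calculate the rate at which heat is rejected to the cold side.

T_H = 847 °F → (847 − 32) × 5/9 = 452.78 °C = 725.93 K.
T_C = 74 °F → (74 − 32) × 5/9 = 23.33 °C = 296.48 K.
The Carnot efficiency is η = 1 − T_C/T_H = 1 − 296.48/725.93 = 0.5916.
For a reversible cycle Q_C/Q_H = T_C/T_H, so Q_C = 454 × 296.48/725.93 = 185.4 MW.

Q̇_C ≈ 185.4 MW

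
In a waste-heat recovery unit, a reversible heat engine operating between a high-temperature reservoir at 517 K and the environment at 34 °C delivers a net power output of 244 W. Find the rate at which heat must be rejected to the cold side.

T_C = 34 °C → 34 + 273.15 = 307.15 K.
Since the cycle is reversible, η = 1 − T_C/T_H = 1 − 307.15/517.00 = 0.4059.
Since Q_C/Q_H = T_C/T_H and Q_H = W/η, Q_C = W·T_C/(T_H − T_C) = 244 × 307.15/209.85 = 357 W.

Q̇_C ≈ 357 W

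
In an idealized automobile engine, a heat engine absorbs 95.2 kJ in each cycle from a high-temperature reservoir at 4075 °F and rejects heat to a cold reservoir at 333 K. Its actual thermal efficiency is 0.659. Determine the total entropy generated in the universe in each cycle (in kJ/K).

ΔS_univ ≈ 0.05970 kJ/K

T_H = 4075 °F → (4075 − 32) × 5/9 = 2246.11 °C = 2519.26 K.
W = η·Q_H = 0.659 × 95.2 = 62.74 kJ, so Q_C = Q_H − W = 32.46 kJ.
Entropy balance on the reservoirs: −Q_H/T_H = -0.03779 kJ/K, +Q_C/T_C = 0.09749 kJ/K.
ΔS_univ = −Q_H/T_H + Q_C/T_C = 0.05970 kJ/K (> 0, since η = 0.659 < η_Carnot = 0.868).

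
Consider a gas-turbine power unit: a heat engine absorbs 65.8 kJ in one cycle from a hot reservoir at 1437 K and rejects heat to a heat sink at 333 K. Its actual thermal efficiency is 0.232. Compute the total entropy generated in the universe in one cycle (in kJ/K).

W = η·Q_H = 0.232 × 65.8 = 15.27 kJ, so Q_C = Q_H − W = 50.53 kJ.
Reservoir entropy changes: ΔS_H = −Q_H/T_H = −65.8/1437.00 = -0.04579 kJ/K and ΔS_C = +Q_C/T_C = 50.53/333.00 = 0.1518 kJ/K.
ΔS_univ = −Q_H/T_H + Q_C/T_C = 0.106 kJ/K (> 0, since η = 0.232 < η_Carnot = 0.768).

ΔS_univ ≈ 0.106 kJ/K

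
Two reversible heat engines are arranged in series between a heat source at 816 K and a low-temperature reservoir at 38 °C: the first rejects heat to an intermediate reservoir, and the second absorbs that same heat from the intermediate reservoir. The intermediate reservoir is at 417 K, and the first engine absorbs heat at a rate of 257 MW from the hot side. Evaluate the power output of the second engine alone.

Ẇ₂ ≈ 33.3 MW

T_C = 38 °C → 38 + 273.15 = 311.15 K.
Heat entering the second stage: Q_m = Q_H·(T_m/T_H) = 257 × 417.00/816.00 = 131 MW.
Second-stage efficiency η₂ = 1 − T_C/T_m = 1 − 311.15/417.00 = 0.2538, so W₂ = η₂·Q_m = 33.3 MW.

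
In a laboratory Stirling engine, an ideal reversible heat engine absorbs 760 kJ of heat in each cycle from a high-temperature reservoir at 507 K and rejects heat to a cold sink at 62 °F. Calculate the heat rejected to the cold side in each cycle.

Q_C ≈ 434.4 kJ

T_C = 62 °F → (62 − 32) × 5/9 = 16.67 °C = 289.82 K.
For a reversible engine, η = 1 − T_C/T_H = 1 − 289.82/507.00 = 0.4284.
For a reversible cycle Q_C/Q_H = T_C/T_H, so Q_C = 760 × 289.82/507.00 = 434.4 kJ.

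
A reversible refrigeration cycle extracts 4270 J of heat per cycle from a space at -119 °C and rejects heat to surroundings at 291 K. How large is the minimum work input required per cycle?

T_C = -119 °C → -119 + 273.15 = 154.15 K.
The reversible coefficient of performance is COP_R = T_C/(T_H − T_C) = 154.15/136.85 = 1.1264.
W = Q_C/COP_R = 4270/1.1264 = 3791 J.

W_in ≈ 3791 J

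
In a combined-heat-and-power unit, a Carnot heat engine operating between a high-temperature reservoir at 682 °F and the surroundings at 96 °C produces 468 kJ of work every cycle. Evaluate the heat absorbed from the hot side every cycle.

Q_H ≈ 1120 kJ

T_H = 682 °F → (682 − 32) × 5/9 = 361.11 °C = 634.26 K.
T_C = 96 °C → 96 + 273.15 = 369.15 K.
The Carnot efficiency is η = 1 − T_C/T_H = 1 − 369.15/634.26 = 0.4180.
Q_H = W/η = 468/0.4180 = 1120 kJ.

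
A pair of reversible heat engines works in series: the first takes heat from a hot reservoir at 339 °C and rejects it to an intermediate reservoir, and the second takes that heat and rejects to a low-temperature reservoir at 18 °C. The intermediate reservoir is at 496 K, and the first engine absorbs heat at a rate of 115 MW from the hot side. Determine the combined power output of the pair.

Ẇ_total ≈ 60.30 MW

T_H = 339 °C → 339 + 273.15 = 612.15 K.
T_C = 18 °C → 18 + 273.15 = 291.15 K.
Two reversible stages in series are equivalent to a single Carnot engine between T_H and T_C, so η_total = 1 − T_C/T_H = 1 − 291.15/612.15 = 0.5244.
W_total = η_total · Q_H = 0.5244 × 115 = 60.30 MW.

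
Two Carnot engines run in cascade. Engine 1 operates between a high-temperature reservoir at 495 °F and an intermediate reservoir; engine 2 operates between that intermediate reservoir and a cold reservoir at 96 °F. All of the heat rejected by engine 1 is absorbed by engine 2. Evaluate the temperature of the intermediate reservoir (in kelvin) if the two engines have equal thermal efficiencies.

T_H = 495 °F → (495 − 32) × 5/9 = 257.22 °C = 530.37 K.
T_C = 96 °F → (96 − 32) × 5/9 = 35.56 °C = 308.71 K.
Equal efficiencies require 1 − T_m/T_H = 1 − T_C/T_m, i.e. T_m/T_H = T_C/T_m, so T_m = √(T_H·T_C) = √(530.37 × 308.71) = 405 K.

T_m ≈ 405 K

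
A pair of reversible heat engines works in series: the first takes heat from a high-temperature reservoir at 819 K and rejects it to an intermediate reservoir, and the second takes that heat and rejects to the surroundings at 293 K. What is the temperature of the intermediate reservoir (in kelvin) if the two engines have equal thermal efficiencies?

Equal efficiencies require 1 − T_m/T_H = 1 − T_C/T_m, i.e. T_m/T_H = T_C/T_m, so T_m = √(T_H·T_C) = √(819.00 × 293.00) = 490 K.

T_m ≈ 490 K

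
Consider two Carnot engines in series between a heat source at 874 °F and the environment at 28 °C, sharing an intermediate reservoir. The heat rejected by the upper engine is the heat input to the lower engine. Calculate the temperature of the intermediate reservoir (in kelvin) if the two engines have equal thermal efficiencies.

T_H = 874 °F → (874 − 32) × 5/9 = 467.78 °C = 740.93 K.
T_C = 28 °C → 28 + 273.15 = 301.15 K.
Equal efficiencies require 1 − T_m/T_H = 1 − T_C/T_m, i.e. T_m/T_H = T_C/T_m, so T_m = √(T_H·T_C) = √(740.93 × 301.15) = 472 K.

T_m ≈ 472 K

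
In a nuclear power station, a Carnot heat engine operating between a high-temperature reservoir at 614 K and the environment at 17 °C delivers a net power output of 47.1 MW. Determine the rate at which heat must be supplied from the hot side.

Q̇_H ≈ 89.3 MW

T_C = 17 °C → 17 + 273.15 = 290.15 K.
Since the cycle is reversible, η = 1 − T_C/T_H = 1 − 290.15/614.00 = 0.5274.
Q_H = W/η = 47.1/0.5274 = 89.3 MW.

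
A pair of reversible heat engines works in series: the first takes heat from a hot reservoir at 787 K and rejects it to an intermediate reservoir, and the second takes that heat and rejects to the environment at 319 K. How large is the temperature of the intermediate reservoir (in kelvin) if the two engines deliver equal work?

For reversible stages Q_m = Q_H·(T_m/T_H). Setting W₁ = Q_H(1 − T_m/T_H) equal to W₂ = Q_m(1 − T_C/T_m) = Q_H·(T_m − T_C)/T_H gives T_H − T_m = T_m − T_C, so T_m = (T_H + T_C)/2 = (787.00 + 319.00)/2 = 553 K.

T_m ≈ 553 K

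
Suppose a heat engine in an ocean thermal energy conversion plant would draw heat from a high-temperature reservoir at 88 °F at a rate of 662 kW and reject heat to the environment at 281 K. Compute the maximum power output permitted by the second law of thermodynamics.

Ẇ_max ≈ 50.6 kW

T_H = 88 °F → (88 − 32) × 5/9 = 31.11 °C = 304.26 K.
By the Carnot theorem, η_max = 1 − T_C/T_H = 1 − 281.00/304.26 = 0.0765.
W_max = η_max · Q_H = 0.0765 × 662 = 50.6 kW.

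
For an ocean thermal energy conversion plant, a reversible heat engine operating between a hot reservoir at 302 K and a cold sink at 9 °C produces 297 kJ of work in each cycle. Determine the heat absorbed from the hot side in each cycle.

Q_H ≈ 4520 kJ

T_C = 9 °C → 9 + 273.15 = 282.15 K.
For a reversible engine, η = 1 − T_C/T_H = 1 − 282.15/302.00 = 0.0657.
Q_H = W/η = 297/0.0657 = 4520 kJ.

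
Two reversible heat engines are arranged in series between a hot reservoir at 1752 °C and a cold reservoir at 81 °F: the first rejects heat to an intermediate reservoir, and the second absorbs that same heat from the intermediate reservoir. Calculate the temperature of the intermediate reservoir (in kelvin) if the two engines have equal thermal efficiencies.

T_m ≈ 780 K

T_H = 1752 °C → 1752 + 273.15 = 2025.15 K.
T_C = 81 °F → (81 − 32) × 5/9 = 27.22 °C = 300.37 K.
Equal efficiencies require 1 − T_m/T_H = 1 − T_C/T_m, i.e. T_m/T_H = T_C/T_m, so T_m = √(T_H·T_C) = √(2025.15 × 300.37) = 780 K.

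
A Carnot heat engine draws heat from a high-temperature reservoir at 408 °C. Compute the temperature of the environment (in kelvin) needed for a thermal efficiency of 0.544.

T_H = 408 °C → 408 + 273.15 = 681.15 K.
From η = 1 − T_C/T_H, T_C = T_H·(1 − η) = 681.15 × (1 − 0.544) = 311 K.

T_C ≈ 311 K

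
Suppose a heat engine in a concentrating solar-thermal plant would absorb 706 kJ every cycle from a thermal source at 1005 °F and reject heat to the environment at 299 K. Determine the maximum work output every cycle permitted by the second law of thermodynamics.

W_max ≈ 447 kJ

T_H = 1005 °F → (1005 − 32) × 5/9 = 540.56 °C = 813.71 K.
By the Carnot theorem, η_max = 1 − T_C/T_H = 1 − 299.00/813.71 = 0.6325.
W_max = η_max · Q_H = 0.6325 × 706 = 447 kJ.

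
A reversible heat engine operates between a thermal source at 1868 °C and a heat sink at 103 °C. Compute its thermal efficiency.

η ≈ 0.824

T_H = 1868 °C → 1868 + 273.15 = 2141.15 K.
T_C = 103 °C → 103 + 273.15 = 376.15 K.
For a reversible engine, η = 1 − T_C/T_H = 1 − 376.15/2141.15 = 0.824.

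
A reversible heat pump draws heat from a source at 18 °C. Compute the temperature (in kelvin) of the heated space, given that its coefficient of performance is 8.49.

T_H ≈ 330.0 K

T_C = 18 °C → 18 + 273.15 = 291.15 K.
COP_HP = T_H/(T_H − T_C) ⇒ T_H = T_C·COP_HP/(COP_HP − 1) = 291.15 × 8.49/(8.49 − 1) = 330.0 K.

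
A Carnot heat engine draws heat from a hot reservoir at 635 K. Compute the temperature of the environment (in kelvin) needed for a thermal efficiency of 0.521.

T_C ≈ 304.2 K

From η = 1 − T_C/T_H, T_C = T_H·(1 − η) = 635.00 × (1 − 0.521) = 304.2 K.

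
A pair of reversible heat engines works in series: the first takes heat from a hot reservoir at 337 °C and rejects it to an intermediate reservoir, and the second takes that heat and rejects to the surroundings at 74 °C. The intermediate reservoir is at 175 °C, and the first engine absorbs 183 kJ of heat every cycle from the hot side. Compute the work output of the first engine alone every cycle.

T_H = 337 °C → 337 + 273.15 = 610.15 K.
T_C = 74 °C → 74 + 273.15 = 347.15 K.
T_m = 175 °C → 175 + 273.15 = 448.15 K.
First-stage efficiency η₁ = 1 − T_m/T_H = 1 − 448.15/610.15 = 0.2655.
W₁ = η₁·Q_H = 0.2655 × 183 = 48.6 kJ.

W₁ ≈ 48.6 kJ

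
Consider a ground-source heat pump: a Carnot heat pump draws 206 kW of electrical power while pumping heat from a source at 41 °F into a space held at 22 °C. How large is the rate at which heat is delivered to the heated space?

Q̇_H ≈ 3577 kW

T_H = 22 °C → 22 + 273.15 = 295.15 K.
T_C = 41 °F → (41 − 32) × 5/9 = 5.00 °C = 278.15 K.
The Carnot heat-pump COP is COP_HP = T_H/(T_H − T_C) = 295.15/17.00 = 17.3618.
Q_H = COP_HP · W = 17.3618 × 206 = 3577 kW.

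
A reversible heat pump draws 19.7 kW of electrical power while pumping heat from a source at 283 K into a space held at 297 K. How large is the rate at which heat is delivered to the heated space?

Q̇_H ≈ 417.9 kW

Reversible heating COP: COP_HP = T_H/(T_H − T_C) = 297.00/14.00 = 21.2143.
Q_H = COP_HP · W = 21.2143 × 19.7 = 417.9 kW.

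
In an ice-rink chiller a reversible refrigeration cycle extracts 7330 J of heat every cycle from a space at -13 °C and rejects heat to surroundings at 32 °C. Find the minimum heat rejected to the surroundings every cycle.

T_H = 32 °C → 32 + 273.15 = 305.15 K.
T_C = -13 °C → -13 + 273.15 = 260.15 K.
For a reversible cycle Q_H/Q_C = T_H/T_C, so Q_H = Q_C·T_H/T_C = 7330 × 305.15/260.15 = 8600 J.

Q_H ≈ 8600 J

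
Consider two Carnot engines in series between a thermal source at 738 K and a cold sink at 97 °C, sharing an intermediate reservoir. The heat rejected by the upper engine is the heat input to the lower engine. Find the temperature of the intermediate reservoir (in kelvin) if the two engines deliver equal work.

T_m ≈ 554 K

T_C = 97 °C → 97 + 273.15 = 370.15 K.
For reversible stages Q_m = Q_H·(T_m/T_H). Setting W₁ = Q_H(1 − T_m/T_H) equal to W₂ = Q_m(1 − T_C/T_m) = Q_H·(T_m − T_C)/T_H gives T_H − T_m = T_m − T_C, so T_m = (T_H + T_C)/2 = (738.00 + 370.15)/2 = 554 K.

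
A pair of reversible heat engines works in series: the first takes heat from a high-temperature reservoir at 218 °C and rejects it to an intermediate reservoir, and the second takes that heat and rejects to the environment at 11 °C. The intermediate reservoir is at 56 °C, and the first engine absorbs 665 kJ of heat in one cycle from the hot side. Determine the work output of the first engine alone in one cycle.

T_H = 218 °C → 218 + 273.15 = 491.15 K.
T_C = 11 °C → 11 + 273.15 = 284.15 K.
T_m = 56 °C → 56 + 273.15 = 329.15 K.
First-stage efficiency η₁ = 1 − T_m/T_H = 1 − 329.15/491.15 = 0.3298.
W₁ = η₁·Q_H = 0.3298 × 665 = 219 kJ.

W₁ ≈ 219 kJ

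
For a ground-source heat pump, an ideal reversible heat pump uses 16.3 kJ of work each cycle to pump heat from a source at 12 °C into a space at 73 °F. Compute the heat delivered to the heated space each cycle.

T_H = 73 °F → (73 − 32) × 5/9 = 22.78 °C = 295.93 K.
T_C = 12 °C → 12 + 273.15 = 285.15 K.
COP_HP = T_H/(T_H − T_C) = 295.93/10.78 = 27.4572.
Q_H = COP_HP · W = 27.4572 × 16.3 = 447.6 kJ.

Q_H ≈ 447.6 kJ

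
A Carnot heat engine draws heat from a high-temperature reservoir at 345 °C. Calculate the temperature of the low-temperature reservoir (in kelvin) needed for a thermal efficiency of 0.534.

T_H = 345 °C → 345 + 273.15 = 618.15 K.
From η = 1 − T_C/T_H, T_C = T_H·(1 − η) = 618.15 × (1 − 0.534) = 288 K.

T_C ≈ 288 K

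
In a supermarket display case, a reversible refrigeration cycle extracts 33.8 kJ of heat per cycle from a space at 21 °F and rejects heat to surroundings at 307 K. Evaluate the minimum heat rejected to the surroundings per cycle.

Q_H ≈ 38.86 kJ

T_C = 21 °F → (21 − 32) × 5/9 = -6.11 °C = 267.04 K.
For a reversible cycle Q_H/Q_C = T_H/T_C, so Q_H = Q_C·T_H/T_C = 33.8 × 307.00/267.04 = 38.86 kJ.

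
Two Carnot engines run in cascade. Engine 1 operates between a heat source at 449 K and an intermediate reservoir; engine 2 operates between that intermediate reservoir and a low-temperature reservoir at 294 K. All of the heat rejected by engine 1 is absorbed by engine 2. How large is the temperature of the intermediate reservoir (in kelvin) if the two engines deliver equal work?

For reversible stages Q_m = Q_H·(T_m/T_H). Setting W₁ = Q_H(1 − T_m/T_H) equal to W₂ = Q_m(1 − T_C/T_m) = Q_H·(T_m − T_C)/T_H gives T_H − T_m = T_m − T_C, so T_m = (T_H + T_C)/2 = (449.00 + 294.00)/2 = 372 K.

T_m ≈ 372 K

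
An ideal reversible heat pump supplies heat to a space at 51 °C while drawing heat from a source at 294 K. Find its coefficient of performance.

COP_HP ≈ 10.8

T_H = 51 °C → 51 + 273.15 = 324.15 K.
The Carnot heat-pump COP is COP_HP = T_H/(T_H − T_C) = 324.15/(324.15 − 294.00) = 10.8.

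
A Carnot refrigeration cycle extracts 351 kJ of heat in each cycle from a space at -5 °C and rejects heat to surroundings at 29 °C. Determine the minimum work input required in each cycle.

W_in ≈ 44.50 kJ

T_H = 29 °C → 29 + 273.15 = 302.15 K.
T_C = -5 °C → -5 + 273.15 = 268.15 K.
Carnot COP: COP_R = T_C/(T_H − T_C) = 268.15/34.00 = 7.8868.
W = Q_C/COP_R = 351/7.8868 = 44.50 kJ.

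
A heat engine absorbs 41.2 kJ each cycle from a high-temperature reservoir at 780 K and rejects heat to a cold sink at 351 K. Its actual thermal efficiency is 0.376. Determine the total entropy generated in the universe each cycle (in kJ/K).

W = η·Q_H = 0.376 × 41.2 = 15.49 kJ, so Q_C = Q_H − W = 25.71 kJ.
The hot reservoir loses entropy Q_H/T_H = 41.2/780.00 = 0.05282 kJ/K; the cold reservoir gains Q_C/T_C = 25.71/351.00 = 0.07324 kJ/K.
ΔS_univ = −Q_H/T_H + Q_C/T_C = 0.0204 kJ/K (> 0, since η = 0.376 < η_Carnot = 0.550).

ΔS_univ ≈ 0.0204 kJ/K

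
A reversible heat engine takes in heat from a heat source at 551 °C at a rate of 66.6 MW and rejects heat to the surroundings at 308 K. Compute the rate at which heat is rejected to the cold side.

Q̇_C ≈ 24.9 MW

T_H = 551 °C → 551 + 273.15 = 824.15 K.
η_rev = 1 − T_C/T_H = 1 − 308.00/824.15 = 0.6263.
For a reversible cycle Q_C/Q_H = T_C/T_H, so Q_C = 66.6 × 308.00/824.15 = 24.9 MW.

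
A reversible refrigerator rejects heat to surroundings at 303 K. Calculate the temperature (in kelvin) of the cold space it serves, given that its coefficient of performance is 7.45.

COP_R = T_C/(T_H − T_C) ⇒ T_C = T_H·COP_R/(1 + COP_R) = 303.00 × 7.45/(1 + 7.45) = 267.1 K.

T_C ≈ 267.1 K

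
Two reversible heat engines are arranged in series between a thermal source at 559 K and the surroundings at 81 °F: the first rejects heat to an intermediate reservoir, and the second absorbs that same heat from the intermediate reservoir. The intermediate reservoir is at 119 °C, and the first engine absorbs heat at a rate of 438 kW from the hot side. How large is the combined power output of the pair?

Ẇ_total ≈ 203 kW

T_C = 81 °F → (81 − 32) × 5/9 = 27.22 °C = 300.37 K.
Two reversible stages in series are equivalent to a single Carnot engine between T_H and T_C, so η_total = 1 − T_C/T_H = 1 − 300.37/559.00 = 0.4627.
W_total = η_total · Q_H = 0.4627 × 438 = 203 kW.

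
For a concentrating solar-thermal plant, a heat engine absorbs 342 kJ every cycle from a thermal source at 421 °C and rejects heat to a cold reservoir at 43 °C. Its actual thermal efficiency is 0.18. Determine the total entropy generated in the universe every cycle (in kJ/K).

T_H = 421 °C → 421 + 273.15 = 694.15 K.
T_C = 43 °C → 43 + 273.15 = 316.15 K.
W = η·Q_H = 0.18 × 342 = 61.56 kJ, so Q_C = Q_H − W = 280.4 kJ.
Entropy balance on the reservoirs: −Q_H/T_H = -0.4927 kJ/K, +Q_C/T_C = 0.8870 kJ/K.
ΔS_univ = −Q_H/T_H + Q_C/T_C = 0.394 kJ/K (> 0, since η = 0.18 < η_Carnot = 0.545).

ΔS_univ ≈ 0.394 kJ/K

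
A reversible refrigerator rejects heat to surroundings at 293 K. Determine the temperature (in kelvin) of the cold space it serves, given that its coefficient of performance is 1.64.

COP_R = T_C/(T_H − T_C) ⇒ T_C = T_H·COP_R/(1 + COP_R) = 293.00 × 1.64/(1 + 1.64) = 182 K.

T_C ≈ 182 K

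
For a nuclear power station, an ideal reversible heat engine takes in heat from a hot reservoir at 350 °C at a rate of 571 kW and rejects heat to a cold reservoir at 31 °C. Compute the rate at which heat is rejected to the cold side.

Q̇_C ≈ 279 kW

T_H = 350 °C → 350 + 273.15 = 623.15 K.
T_C = 31 °C → 31 + 273.15 = 304.15 K.
Carnot efficiency: η = 1 − T_C/T_H = 1 − 304.15/623.15 = 0.5119.
For a reversible cycle Q_C/Q_H = T_C/T_H, so Q_C = 571 × 304.15/623.15 = 279 kW.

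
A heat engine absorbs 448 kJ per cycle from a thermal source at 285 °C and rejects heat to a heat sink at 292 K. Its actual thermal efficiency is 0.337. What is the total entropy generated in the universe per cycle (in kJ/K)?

T_H = 285 °C → 285 + 273.15 = 558.15 K.
W = η·Q_H = 0.337 × 448 = 151.0 kJ, so Q_C = Q_H − W = 297.0 kJ.
Entropy balance on the reservoirs: −Q_H/T_H = -0.8027 kJ/K, +Q_C/T_C = 1.017 kJ/K.
ΔS_univ = −Q_H/T_H + Q_C/T_C = 0.215 kJ/K (> 0, since η = 0.337 < η_Carnot = 0.477).

ΔS_univ ≈ 0.215 kJ/K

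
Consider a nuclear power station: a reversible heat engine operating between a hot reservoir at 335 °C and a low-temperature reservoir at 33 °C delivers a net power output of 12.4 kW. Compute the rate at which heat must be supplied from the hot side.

Q̇_H ≈ 25.0 kW

T_H = 335 °C → 335 + 273.15 = 608.15 K.
T_C = 33 °C → 33 + 273.15 = 306.15 K.
The Carnot efficiency is η = 1 − T_C/T_H = 1 − 306.15/608.15 = 0.4966.
Q_H = W/η = 12.4/0.4966 = 25.0 kW.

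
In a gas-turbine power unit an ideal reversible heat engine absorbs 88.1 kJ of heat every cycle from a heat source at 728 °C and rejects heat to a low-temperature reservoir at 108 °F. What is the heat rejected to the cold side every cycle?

T_H = 728 °C → 728 + 273.15 = 1001.15 K.
T_C = 108 °F → (108 − 32) × 5/9 = 42.22 °C = 315.37 K.
Carnot efficiency: η = 1 − T_C/T_H = 1 − 315.37/1001.15 = 0.6850.
For a reversible cycle Q_C/Q_H = T_C/T_H, so Q_C = 88.1 × 315.37/1001.15 = 27.8 kJ.

Q_C ≈ 27.8 kJ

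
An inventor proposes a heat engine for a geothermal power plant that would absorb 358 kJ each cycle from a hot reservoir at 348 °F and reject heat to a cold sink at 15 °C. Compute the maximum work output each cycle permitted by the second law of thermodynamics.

T_H = 348 °F → (348 − 32) × 5/9 = 175.56 °C = 448.71 K.
T_C = 15 °C → 15 + 273.15 = 288.15 K.
The second-law ceiling is the Carnot efficiency, η_max = 1 − T_C/T_H = 1 − 288.15/448.71 = 0.3578.
W_max = η_max · Q_H = 0.3578 × 358 = 128 kJ.

W_max ≈ 128 kJ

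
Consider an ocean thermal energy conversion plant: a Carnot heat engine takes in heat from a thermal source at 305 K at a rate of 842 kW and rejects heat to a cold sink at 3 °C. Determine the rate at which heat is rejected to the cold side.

T_C = 3 °C → 3 + 273.15 = 276.15 K.
For a reversible engine, η = 1 − T_C/T_H = 1 − 276.15/305.00 = 0.0946.
For a reversible cycle Q_C/Q_H = T_C/T_H, so Q_C = 842 × 276.15/305.00 = 762 kW.

Q̇_C ≈ 762 kW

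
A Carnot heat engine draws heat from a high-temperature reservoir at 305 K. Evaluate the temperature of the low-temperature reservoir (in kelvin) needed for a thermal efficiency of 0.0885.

T_C ≈ 278 K

From η = 1 − T_C/T_H, T_C = T_H·(1 − η) = 305.00 × (1 − 0.0885) = 278 K.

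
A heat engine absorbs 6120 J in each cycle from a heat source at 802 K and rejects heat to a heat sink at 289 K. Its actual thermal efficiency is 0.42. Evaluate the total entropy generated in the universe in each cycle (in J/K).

W = η·Q_H = 0.42 × 6120 = 2570 J, so Q_C = Q_H − W = 3550 J.
The hot reservoir loses entropy Q_H/T_H = 6120/802.00 = 7.631 J/K; the cold reservoir gains Q_C/T_C = 3550/289.00 = 12.28 J/K.
ΔS_univ = −Q_H/T_H + Q_C/T_C = 4.651 J/K (> 0, since η = 0.42 < η_Carnot = 0.640).

ΔS_univ ≈ 4.651 J/K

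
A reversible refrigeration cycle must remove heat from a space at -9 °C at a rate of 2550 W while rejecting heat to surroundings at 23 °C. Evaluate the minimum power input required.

T_H = 23 °C → 23 + 273.15 = 296.15 K.
T_C = -9 °C → -9 + 273.15 = 264.15 K.
For a reversible refrigerator, COP_R = T_C/(T_H − T_C) = 264.15/32.00 = 8.2547.
W = Q_C/COP_R = 2550/8.2547 = 309 W.

Ẇ_in ≈ 309 W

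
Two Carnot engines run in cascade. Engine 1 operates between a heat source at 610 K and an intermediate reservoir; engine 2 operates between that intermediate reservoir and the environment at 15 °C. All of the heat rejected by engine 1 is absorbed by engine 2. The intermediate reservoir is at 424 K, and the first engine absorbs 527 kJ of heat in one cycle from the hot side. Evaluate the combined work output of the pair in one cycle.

T_C = 15 °C → 15 + 273.15 = 288.15 K.
Two reversible stages in series are equivalent to a single Carnot engine between T_H and T_C, so η_total = 1 − T_C/T_H = 1 − 288.15/610.00 = 0.5276.
W_total = η_total · Q_H = 0.5276 × 527 = 278.1 kJ.

W_total ≈ 278.1 kJ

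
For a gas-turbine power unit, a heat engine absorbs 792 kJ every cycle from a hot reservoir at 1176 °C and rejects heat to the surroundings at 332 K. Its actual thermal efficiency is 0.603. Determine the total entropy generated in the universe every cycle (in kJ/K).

T_H = 1176 °C → 1176 + 273.15 = 1449.15 K.
W = η·Q_H = 0.603 × 792 = 477.6 kJ, so Q_C = Q_H − W = 314.4 kJ.
The hot reservoir loses entropy Q_H/T_H = 792/1449.15 = 0.5465 kJ/K; the cold reservoir gains Q_C/T_C = 314.4/332.00 = 0.9471 kJ/K.
ΔS_univ = −Q_H/T_H + Q_C/T_C = 0.401 kJ/K (> 0, since η = 0.603 < η_Carnot = 0.771).

ΔS_univ ≈ 0.401 kJ/K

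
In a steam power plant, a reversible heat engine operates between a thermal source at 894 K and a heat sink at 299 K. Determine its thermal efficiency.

η ≈ 0.666

η_rev = 1 − T_C/T_H = 1 − 299.00/894.00 = 0.666.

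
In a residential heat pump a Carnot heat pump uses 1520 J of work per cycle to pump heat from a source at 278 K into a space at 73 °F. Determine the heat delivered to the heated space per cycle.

T_H = 73 °F → (73 − 32) × 5/9 = 22.78 °C = 295.93 K.
Reversible heating COP: COP_HP = T_H/(T_H − T_C) = 295.93/17.93 = 16.5067.
Q_H = COP_HP · W = 16.5067 × 1520 = 25100 J.

Q_H ≈ 25100 J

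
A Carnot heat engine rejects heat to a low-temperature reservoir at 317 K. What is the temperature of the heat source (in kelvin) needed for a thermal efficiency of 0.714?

T_H ≈ 1110 K

From η = 1 − T_C/T_H, solving for T_H gives T_H = T_C/(1 − η) = 317.00/(1 − 0.714) = 1110 K.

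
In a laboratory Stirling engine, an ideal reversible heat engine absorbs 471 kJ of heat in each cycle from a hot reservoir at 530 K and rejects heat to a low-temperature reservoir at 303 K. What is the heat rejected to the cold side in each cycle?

Since the cycle is reversible, η = 1 − T_C/T_H = 1 − 303.00/530.00 = 0.4283.
For a reversible cycle Q_C/Q_H = T_C/T_H, so Q_C = 471 × 303.00/530.00 = 269.3 kJ.

Q_C ≈ 269.3 kJ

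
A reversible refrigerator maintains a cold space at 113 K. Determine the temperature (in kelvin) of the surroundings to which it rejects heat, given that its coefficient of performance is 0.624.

COP_R = T_C/(T_H − T_C) ⇒ T_H = T_C·(1 + 1/COP_R) = 113.00 × (1 + 1/0.624) = 294 K.

T_H ≈ 294 K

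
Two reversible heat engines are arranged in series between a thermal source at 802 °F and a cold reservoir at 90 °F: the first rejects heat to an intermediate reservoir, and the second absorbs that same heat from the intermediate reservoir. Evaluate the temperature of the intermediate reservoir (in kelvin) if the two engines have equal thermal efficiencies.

T_H = 802 °F → (802 − 32) × 5/9 = 427.78 °C = 700.93 K.
T_C = 90 °F → (90 − 32) × 5/9 = 32.22 °C = 305.37 K.
Equal efficiencies require 1 − T_m/T_H = 1 − T_C/T_m, i.e. T_m/T_H = T_C/T_m, so T_m = √(T_H·T_C) = √(700.93 × 305.37) = 463 K.

T_m ≈ 463 K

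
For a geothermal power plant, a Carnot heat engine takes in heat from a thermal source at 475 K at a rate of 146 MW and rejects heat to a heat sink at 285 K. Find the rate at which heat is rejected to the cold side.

Q̇_C ≈ 87.6 MW

η_rev = 1 − T_C/T_H = 1 − 285.00/475.00 = 0.4000.
For a reversible cycle Q_C/Q_H = T_C/T_H, so Q_C = 146 × 285.00/475.00 = 87.6 MW.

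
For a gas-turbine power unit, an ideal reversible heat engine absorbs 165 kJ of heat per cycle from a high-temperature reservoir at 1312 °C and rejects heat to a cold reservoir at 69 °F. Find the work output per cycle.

T_H = 1312 °C → 1312 + 273.15 = 1585.15 K.
T_C = 69 °F → (69 − 32) × 5/9 = 20.56 °C = 293.71 K.
Carnot efficiency: η = 1 − T_C/T_H = 1 − 293.71/1585.15 = 0.8147.
W = η·Q_H = 0.8147 × 165 = 134 kJ.

W ≈ 134 kJ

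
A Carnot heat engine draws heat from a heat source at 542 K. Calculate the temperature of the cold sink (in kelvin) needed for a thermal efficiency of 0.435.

From η = 1 − T_C/T_H, T_C = T_H·(1 − η) = 542.00 × (1 − 0.435) = 306 K.

T_C ≈ 306 K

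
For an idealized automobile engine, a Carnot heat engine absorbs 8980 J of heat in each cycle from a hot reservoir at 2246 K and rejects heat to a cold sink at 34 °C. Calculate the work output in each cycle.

W ≈ 7752 J

T_C = 34 °C → 34 + 273.15 = 307.15 K.
For a reversible engine, η = 1 − T_C/T_H = 1 − 307.15/2246.00 = 0.8632.
W = η·Q_H = 0.8632 × 8980 = 7752 J.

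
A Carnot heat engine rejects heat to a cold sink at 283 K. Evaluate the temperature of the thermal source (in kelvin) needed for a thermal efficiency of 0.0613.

From η = 1 − T_C/T_H, solving for T_H gives T_H = T_C/(1 − η) = 283.00/(1 − 0.0613) = 301 K.

T_H ≈ 301 K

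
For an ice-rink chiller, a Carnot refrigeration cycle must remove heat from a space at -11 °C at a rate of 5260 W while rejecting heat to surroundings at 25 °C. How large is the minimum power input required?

Ẇ_in ≈ 722.3 W

T_H = 25 °C → 25 + 273.15 = 298.15 K.
T_C = -11 °C → -11 + 273.15 = 262.15 K.
Carnot COP: COP_R = T_C/(T_H − T_C) = 262.15/36.00 = 7.2819.
W = Q_C/COP_R = 5260/7.2819 = 722.3 W.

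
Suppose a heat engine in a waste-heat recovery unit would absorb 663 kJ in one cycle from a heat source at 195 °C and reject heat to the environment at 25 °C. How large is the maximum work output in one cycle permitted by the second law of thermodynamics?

T_H = 195 °C → 195 + 273.15 = 468.15 K.
T_C = 25 °C → 25 + 273.15 = 298.15 K.
The second-law ceiling is the Carnot efficiency, η_max = 1 − T_C/T_H = 1 − 298.15/468.15 = 0.3631.
W_max = η_max · Q_H = 0.3631 × 663 = 241 kJ.

W_max ≈ 241 kJ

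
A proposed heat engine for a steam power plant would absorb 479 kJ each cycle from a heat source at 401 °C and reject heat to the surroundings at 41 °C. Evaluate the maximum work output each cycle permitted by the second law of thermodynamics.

T_H = 401 °C → 401 + 273.15 = 674.15 K.
T_C = 41 °C → 41 + 273.15 = 314.15 K.
By the Carnot theorem, η_max = 1 − T_C/T_H = 1 − 314.15/674.15 = 0.5340.
W_max = η_max · Q_H = 0.5340 × 479 = 255.8 kJ.

W_max ≈ 255.8 kJ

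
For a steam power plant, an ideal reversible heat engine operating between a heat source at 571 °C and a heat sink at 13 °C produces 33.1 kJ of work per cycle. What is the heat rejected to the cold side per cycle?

T_H = 571 °C → 571 + 273.15 = 844.15 K.
T_C = 13 °C → 13 + 273.15 = 286.15 K.
η_rev = 1 − T_C/T_H = 1 − 286.15/844.15 = 0.6610.
Since Q_C/Q_H = T_C/T_H and Q_H = W/η, Q_C = W·T_C/(T_H − T_C) = 33.1 × 286.15/558.00 = 17.0 kJ.

Q_C ≈ 17.0 kJ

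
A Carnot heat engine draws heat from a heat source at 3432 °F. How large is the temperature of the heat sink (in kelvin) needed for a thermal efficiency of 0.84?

T_C ≈ 346 K

T_H = 3432 °F → (3432 − 32) × 5/9 = 1888.89 °C = 2162.04 K.
From η = 1 − T_C/T_H, T_C = T_H·(1 − η) = 2162.04 × (1 − 0.84) = 346 K.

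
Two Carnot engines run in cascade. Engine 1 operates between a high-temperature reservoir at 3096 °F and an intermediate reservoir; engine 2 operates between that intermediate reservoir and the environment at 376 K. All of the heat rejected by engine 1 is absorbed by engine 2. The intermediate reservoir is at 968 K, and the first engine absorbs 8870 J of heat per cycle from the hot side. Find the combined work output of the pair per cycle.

W_total ≈ 7180 J

T_H = 3096 °F → (3096 − 32) × 5/9 = 1702.22 °C = 1975.37 K.
Two reversible stages in series are equivalent to a single Carnot engine between T_H and T_C, so η_total = 1 − T_C/T_H = 1 − 376.00/1975.37 = 0.8097.
W_total = η_total · Q_H = 0.8097 × 8870 = 7180 J.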